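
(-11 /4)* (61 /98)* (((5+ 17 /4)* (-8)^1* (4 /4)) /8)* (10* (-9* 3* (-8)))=3351645 /98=34200.46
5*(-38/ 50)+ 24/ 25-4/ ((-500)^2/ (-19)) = -177481/ 62500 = -2.84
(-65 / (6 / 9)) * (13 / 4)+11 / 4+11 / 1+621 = 2543 / 8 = 317.88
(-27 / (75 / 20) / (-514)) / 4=9 / 2570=0.00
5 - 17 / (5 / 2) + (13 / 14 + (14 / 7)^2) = 219 / 70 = 3.13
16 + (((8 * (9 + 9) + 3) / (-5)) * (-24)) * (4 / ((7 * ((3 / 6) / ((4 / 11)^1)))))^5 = 6835158544 / 276202465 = 24.75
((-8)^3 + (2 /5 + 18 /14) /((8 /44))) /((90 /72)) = -70382 /175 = -402.18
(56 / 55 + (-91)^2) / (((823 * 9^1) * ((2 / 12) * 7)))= 0.96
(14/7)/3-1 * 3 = -7/3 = -2.33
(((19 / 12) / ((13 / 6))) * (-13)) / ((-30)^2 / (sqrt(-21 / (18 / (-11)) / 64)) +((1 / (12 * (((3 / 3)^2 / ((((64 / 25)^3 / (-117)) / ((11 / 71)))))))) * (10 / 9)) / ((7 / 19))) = -32079392804443359375 * sqrt(462) / 145876815851472304942976 - 623456133300000 / 1139662623839627382367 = -0.00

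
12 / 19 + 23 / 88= 1493 / 1672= 0.89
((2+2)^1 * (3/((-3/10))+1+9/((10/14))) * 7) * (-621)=-62596.80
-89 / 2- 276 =-320.50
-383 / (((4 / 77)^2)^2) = -13463614703 / 256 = -52592244.93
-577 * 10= -5770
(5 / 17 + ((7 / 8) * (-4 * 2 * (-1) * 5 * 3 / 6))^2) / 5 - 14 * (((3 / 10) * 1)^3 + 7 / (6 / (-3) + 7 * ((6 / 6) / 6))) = 379378 / 2125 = 178.53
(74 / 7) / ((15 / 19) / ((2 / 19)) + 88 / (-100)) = 3700 / 2317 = 1.60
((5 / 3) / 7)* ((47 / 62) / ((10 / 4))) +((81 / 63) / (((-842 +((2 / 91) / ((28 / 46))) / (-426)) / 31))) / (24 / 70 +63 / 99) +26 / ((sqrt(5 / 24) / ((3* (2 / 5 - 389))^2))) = 102904739171 / 4313602806933 +1766816532* sqrt(30) / 125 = 77418021.59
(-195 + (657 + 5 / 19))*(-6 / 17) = -52698 / 323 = -163.15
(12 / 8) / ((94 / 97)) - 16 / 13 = 775 / 2444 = 0.32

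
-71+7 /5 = -69.60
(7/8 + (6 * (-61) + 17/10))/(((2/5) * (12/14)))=-101759/96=-1059.99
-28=-28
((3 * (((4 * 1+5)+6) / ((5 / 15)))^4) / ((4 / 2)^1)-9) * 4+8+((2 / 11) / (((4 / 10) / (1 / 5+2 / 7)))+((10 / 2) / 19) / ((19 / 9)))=683909670036 / 27797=24603722.35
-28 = -28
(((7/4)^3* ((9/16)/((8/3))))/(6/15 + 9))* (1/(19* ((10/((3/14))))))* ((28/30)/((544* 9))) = 1029/39796080640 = 0.00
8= 8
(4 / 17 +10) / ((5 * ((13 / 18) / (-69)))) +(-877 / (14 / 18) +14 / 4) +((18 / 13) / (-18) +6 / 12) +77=-9608581 / 7735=-1242.22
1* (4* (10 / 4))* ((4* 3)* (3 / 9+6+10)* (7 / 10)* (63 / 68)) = 21609 / 17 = 1271.12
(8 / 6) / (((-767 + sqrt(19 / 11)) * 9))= -8437 / 43680330-sqrt(209) / 43680330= -0.00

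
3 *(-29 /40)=-2.18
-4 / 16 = -1 / 4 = -0.25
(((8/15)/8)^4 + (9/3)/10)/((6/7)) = 212639/607500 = 0.35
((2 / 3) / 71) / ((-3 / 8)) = -16 / 639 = -0.03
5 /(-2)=-5 /2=-2.50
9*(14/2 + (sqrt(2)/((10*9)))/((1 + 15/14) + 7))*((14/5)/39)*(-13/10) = -147/25 - 49*sqrt(2)/47625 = -5.88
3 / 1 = 3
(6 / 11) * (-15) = -8.18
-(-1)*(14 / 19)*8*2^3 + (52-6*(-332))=39732 / 19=2091.16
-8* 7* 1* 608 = -34048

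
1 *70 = 70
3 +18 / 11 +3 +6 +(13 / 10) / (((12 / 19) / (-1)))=15283 / 1320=11.58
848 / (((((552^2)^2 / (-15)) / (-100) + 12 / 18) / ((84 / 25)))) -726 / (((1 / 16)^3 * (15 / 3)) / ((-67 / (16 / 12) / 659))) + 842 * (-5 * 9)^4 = 3452771599.99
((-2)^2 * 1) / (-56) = -1 / 14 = -0.07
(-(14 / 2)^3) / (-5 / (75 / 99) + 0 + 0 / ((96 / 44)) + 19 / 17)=29155 / 466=62.56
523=523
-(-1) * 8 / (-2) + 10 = 6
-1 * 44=-44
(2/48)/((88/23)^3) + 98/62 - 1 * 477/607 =244839232007/307758206976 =0.80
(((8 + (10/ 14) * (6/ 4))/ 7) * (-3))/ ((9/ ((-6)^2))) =-762/ 49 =-15.55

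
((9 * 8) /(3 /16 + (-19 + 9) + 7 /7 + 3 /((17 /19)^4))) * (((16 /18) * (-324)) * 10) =92367544320 /1840351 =50190.18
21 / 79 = 0.27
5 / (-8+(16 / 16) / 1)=-5 / 7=-0.71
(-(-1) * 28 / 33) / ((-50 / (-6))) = 28 / 275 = 0.10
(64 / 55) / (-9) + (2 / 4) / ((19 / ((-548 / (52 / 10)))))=-2.90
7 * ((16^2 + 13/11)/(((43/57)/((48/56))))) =967518/473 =2045.49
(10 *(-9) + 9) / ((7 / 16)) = -1296 / 7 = -185.14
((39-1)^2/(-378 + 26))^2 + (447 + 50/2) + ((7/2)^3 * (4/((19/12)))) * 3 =119735747/147136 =813.78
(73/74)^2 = 5329/5476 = 0.97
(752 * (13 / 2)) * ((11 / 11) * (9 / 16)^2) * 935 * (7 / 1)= 323918595 / 32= 10122456.09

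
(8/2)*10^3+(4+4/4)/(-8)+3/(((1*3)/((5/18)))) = 287975/72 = 3999.65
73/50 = 1.46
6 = 6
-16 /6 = -8 /3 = -2.67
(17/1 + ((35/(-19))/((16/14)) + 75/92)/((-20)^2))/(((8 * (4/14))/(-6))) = -99834063/2237440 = -44.62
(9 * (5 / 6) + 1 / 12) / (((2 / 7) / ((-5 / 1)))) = -3185 / 24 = -132.71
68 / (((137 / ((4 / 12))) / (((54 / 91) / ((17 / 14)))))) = 144 / 1781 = 0.08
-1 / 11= -0.09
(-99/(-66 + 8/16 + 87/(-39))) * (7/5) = 6006/2935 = 2.05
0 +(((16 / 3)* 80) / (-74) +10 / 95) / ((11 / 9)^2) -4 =-662578 / 85063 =-7.79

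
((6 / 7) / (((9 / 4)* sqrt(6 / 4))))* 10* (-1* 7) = -80* sqrt(6) / 9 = -21.77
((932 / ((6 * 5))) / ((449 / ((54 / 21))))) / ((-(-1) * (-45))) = -932 / 235725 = -0.00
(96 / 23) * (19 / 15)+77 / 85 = 6.19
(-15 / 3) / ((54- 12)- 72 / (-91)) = -455 / 3894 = -0.12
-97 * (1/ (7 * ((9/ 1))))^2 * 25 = -2425/ 3969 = -0.61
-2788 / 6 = -1394 / 3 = -464.67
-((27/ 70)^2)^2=-0.02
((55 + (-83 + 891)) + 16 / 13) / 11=78.57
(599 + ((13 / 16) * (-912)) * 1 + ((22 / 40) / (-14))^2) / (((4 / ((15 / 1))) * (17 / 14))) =-33398037 / 76160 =-438.52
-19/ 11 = -1.73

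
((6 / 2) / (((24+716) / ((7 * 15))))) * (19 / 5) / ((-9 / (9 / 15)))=-399 / 3700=-0.11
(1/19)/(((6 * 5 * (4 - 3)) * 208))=1/118560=0.00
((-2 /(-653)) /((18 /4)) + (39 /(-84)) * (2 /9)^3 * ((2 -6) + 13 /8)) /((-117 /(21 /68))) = -0.00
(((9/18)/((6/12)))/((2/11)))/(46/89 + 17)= 979/3118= 0.31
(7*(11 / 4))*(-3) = -231 / 4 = -57.75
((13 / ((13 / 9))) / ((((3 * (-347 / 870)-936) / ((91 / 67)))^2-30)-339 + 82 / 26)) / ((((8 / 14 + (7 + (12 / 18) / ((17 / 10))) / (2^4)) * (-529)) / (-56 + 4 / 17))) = 221833123948800 / 114963263557613327063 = 0.00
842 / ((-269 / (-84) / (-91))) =-6436248 / 269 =-23926.57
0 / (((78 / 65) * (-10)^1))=0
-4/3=-1.33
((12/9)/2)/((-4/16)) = -8/3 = -2.67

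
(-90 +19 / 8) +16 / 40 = -3489 / 40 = -87.22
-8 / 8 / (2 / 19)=-19 / 2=-9.50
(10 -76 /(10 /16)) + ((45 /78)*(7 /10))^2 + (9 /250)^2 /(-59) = -277784407881 /2492750000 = -111.44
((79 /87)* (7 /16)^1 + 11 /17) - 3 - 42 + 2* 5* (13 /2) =497993 /23664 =21.04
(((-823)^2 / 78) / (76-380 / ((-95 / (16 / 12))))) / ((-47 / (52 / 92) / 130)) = -44026385 / 263764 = -166.92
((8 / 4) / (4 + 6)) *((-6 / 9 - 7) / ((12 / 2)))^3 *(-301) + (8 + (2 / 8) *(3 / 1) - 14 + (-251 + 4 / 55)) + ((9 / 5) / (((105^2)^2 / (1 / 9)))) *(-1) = -130.59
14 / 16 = 7 / 8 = 0.88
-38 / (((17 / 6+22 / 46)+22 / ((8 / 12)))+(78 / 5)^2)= -131100 / 964867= -0.14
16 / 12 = 4 / 3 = 1.33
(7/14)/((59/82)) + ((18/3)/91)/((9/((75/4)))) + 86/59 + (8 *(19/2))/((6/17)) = 217.62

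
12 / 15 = 0.80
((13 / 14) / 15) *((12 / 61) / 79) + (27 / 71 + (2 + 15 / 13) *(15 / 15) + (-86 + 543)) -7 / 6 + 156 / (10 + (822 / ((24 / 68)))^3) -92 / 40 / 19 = 51482058973632346720742 / 112101130751767615185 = 459.25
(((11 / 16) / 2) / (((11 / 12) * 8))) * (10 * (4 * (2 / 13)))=15 / 52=0.29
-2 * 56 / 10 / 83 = -56 / 415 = -0.13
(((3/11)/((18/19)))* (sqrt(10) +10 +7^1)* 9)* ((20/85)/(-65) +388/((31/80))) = 52305.84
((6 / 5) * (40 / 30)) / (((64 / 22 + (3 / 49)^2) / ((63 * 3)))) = 39933432 / 384655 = 103.82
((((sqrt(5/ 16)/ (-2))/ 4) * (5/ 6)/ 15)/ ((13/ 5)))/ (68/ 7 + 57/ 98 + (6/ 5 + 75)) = -1225 * sqrt(5)/ 158681952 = -0.00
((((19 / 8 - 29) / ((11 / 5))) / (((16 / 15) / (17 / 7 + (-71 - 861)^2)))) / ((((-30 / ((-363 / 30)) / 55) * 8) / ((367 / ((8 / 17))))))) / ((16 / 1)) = -4888561044462975 / 3670016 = -1332027174.94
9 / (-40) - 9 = -369 / 40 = -9.22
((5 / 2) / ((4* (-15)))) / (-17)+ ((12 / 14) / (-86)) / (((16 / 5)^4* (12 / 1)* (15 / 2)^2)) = 0.00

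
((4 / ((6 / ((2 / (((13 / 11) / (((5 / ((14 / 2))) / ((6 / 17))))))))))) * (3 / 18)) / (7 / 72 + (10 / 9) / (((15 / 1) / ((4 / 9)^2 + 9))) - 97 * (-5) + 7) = 605880 / 784570423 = 0.00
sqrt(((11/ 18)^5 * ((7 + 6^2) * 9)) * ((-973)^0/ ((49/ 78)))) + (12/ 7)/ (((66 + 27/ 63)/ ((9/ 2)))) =18/ 155 + 121 * sqrt(18447)/ 2268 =7.36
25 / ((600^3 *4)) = 0.00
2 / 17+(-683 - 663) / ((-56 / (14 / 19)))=11517 / 646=17.83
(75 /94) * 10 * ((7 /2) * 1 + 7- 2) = 6375 /94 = 67.82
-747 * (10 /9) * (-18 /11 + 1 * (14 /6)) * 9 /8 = -28635 /44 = -650.80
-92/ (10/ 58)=-533.60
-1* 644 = -644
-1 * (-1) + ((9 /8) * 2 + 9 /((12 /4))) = 25 /4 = 6.25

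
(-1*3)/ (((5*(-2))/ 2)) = 0.60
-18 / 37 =-0.49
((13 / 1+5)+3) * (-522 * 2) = -21924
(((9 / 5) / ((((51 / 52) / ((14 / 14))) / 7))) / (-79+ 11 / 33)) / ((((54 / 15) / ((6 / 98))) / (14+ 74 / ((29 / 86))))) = -132015 / 203609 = -0.65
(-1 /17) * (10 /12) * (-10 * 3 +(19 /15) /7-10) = 4181 /2142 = 1.95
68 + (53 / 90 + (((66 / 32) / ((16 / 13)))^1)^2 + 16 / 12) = 214490869 / 2949120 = 72.73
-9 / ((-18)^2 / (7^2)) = -49 / 36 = -1.36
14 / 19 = 0.74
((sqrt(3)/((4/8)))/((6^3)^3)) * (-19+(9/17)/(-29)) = -293 * sqrt(3)/77629752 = -0.00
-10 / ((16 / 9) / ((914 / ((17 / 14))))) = -143955 / 34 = -4233.97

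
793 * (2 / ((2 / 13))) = 10309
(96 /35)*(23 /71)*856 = 1890048 /2485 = 760.58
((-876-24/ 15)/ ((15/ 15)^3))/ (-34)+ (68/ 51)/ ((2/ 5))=7432/ 255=29.15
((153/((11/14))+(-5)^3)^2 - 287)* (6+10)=8856992/121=73198.28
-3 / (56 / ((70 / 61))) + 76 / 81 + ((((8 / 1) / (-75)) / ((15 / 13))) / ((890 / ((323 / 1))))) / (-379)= 365364695891 / 416662177500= 0.88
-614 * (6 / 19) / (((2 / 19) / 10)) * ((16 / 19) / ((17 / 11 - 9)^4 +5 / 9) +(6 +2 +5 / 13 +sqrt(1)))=-17377676906770680 / 100524748883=-172869.64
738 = 738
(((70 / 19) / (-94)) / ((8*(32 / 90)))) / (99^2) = -0.00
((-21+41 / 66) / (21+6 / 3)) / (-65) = 269 / 19734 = 0.01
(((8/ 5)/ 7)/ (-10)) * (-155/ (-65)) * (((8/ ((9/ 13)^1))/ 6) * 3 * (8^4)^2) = -8321499136/ 1575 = -5283491.51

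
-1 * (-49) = 49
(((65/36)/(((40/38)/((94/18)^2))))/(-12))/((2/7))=-3819361/279936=-13.64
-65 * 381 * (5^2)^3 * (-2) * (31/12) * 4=7997031250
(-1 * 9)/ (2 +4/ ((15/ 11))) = -135/ 74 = -1.82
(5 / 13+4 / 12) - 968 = -37724 / 39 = -967.28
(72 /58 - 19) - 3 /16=-8327 /464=-17.95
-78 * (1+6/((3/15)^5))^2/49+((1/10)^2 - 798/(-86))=-117926638378193/210700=-559689788.22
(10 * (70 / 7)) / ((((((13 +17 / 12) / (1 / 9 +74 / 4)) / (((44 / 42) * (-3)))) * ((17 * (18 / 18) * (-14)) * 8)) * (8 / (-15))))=-460625 / 1152872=-0.40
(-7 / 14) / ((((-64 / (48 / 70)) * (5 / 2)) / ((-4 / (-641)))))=3 / 224350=0.00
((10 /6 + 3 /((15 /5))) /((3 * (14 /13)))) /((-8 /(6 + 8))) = -13 /9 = -1.44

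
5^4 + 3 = 628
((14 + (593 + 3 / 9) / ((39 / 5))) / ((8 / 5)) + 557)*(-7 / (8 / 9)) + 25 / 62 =-62278357 / 12896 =-4829.28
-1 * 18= -18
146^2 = 21316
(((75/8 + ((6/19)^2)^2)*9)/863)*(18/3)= 0.59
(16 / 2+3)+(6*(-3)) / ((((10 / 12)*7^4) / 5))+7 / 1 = 17.96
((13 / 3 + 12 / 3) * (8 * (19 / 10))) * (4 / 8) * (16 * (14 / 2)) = 21280 / 3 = 7093.33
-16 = -16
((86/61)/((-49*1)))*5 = -430/2989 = -0.14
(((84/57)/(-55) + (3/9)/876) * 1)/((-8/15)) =72539/1464672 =0.05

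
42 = 42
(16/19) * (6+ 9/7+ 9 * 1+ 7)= 2608/133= 19.61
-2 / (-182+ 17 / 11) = 22 / 1985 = 0.01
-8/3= -2.67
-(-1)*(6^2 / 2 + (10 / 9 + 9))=253 / 9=28.11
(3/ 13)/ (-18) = -1/ 78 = -0.01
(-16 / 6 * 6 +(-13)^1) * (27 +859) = -25694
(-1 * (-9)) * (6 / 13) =4.15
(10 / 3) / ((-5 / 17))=-34 / 3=-11.33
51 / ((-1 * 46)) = -51 / 46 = -1.11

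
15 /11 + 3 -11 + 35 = 312 /11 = 28.36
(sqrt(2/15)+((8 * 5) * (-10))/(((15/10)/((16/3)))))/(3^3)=-12800/243+sqrt(30)/405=-52.66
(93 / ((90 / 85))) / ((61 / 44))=11594 / 183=63.36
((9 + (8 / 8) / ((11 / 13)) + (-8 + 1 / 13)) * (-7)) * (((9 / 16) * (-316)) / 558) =178619 / 35464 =5.04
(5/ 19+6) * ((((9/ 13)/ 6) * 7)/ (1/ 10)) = 12495/ 247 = 50.59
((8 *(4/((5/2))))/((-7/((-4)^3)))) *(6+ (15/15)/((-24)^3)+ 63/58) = 3246632/3915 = 829.28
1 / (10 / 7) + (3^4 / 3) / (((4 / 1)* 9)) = 29 / 20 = 1.45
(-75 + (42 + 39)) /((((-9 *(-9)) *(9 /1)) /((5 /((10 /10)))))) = 10 /243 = 0.04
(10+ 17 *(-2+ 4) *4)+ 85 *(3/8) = 1423/8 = 177.88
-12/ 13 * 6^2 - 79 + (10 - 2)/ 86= -62685/ 559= -112.14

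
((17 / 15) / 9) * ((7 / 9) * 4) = 476 / 1215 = 0.39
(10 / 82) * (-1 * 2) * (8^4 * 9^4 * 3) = -19663797.07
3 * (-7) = -21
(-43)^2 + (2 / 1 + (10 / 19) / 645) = 4536803 / 2451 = 1851.00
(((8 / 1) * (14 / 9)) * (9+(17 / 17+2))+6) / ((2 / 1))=233 / 3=77.67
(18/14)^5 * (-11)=-649539/16807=-38.65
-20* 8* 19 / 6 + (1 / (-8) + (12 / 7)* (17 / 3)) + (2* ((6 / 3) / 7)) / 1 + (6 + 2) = -82069 / 168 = -488.51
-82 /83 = -0.99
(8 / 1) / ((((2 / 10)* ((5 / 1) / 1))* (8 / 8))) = 8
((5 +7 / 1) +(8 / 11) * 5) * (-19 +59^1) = 6880 / 11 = 625.45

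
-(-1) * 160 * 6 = 960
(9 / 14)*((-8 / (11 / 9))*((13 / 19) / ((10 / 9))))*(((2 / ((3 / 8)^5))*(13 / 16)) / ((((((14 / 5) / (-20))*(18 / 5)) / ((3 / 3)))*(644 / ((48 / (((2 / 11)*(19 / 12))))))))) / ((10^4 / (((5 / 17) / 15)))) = 692224 / 1210369825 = 0.00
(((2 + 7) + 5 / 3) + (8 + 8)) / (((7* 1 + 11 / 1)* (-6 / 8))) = -160 / 81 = -1.98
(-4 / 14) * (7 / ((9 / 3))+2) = -26 / 21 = -1.24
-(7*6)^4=-3111696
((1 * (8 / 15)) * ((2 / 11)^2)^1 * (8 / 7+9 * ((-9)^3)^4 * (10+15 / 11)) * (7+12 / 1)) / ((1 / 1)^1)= 1352272620671081504 / 139755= 9676023188229.98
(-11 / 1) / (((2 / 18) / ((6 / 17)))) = -594 / 17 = -34.94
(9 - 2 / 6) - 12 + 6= 8 / 3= 2.67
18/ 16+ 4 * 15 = 489/ 8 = 61.12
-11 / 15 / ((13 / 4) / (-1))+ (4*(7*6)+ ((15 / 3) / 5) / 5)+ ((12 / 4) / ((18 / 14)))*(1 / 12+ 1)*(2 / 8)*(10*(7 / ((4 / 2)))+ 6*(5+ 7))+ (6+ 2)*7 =2733529 / 9360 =292.04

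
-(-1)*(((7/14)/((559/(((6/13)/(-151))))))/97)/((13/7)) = -21/1383716737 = -0.00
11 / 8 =1.38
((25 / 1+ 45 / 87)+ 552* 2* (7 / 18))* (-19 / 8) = -187967 / 174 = -1080.27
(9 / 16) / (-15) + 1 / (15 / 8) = 119 / 240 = 0.50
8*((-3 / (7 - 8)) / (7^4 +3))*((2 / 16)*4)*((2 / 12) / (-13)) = -1 / 15626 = -0.00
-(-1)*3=3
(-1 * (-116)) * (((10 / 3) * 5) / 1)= 5800 / 3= 1933.33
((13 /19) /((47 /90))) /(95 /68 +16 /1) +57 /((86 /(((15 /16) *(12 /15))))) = 16001253 /27954472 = 0.57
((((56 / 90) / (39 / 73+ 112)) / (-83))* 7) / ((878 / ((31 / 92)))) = -3577 / 19987516350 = -0.00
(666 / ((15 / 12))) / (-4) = -666 / 5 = -133.20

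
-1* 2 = -2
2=2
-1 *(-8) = 8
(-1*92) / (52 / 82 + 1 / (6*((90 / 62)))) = -1018440 / 8291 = -122.84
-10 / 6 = -5 / 3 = -1.67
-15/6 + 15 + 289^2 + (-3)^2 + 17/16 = 1336697/16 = 83543.56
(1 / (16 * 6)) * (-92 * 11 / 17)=-0.62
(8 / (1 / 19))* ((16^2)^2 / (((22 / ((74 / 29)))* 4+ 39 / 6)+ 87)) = 737148928 / 9471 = 77832.22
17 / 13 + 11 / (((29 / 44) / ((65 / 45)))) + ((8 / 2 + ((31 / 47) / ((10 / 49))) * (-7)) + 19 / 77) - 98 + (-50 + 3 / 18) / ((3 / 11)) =-5601062828 / 20465445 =-273.68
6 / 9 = 2 / 3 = 0.67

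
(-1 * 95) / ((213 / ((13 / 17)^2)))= -16055 / 61557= -0.26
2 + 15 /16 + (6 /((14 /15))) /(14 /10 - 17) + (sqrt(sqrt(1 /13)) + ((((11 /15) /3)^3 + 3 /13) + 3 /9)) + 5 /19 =13^(3 /4) /13 + 8488512659 /2520882000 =3.89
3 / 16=0.19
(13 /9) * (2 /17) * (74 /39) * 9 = 148 /51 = 2.90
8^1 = 8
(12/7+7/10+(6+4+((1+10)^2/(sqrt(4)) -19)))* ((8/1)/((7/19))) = 286824/245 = 1170.71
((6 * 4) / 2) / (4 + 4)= 3 / 2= 1.50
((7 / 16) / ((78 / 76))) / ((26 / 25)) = 3325 / 8112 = 0.41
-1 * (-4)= 4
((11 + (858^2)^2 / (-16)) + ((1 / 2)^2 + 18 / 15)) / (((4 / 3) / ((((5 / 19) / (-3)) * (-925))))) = -2061234075224.26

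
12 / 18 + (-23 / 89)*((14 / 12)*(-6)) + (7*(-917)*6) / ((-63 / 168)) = 27422629 / 267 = 102706.48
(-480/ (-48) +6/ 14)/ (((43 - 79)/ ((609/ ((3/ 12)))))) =-2117/ 3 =-705.67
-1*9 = -9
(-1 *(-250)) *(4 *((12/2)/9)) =2000/3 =666.67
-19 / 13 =-1.46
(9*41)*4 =1476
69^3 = 328509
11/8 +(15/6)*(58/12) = 323/24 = 13.46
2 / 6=1 / 3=0.33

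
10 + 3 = 13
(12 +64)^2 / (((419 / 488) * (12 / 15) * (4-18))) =-1761680 / 2933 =-600.64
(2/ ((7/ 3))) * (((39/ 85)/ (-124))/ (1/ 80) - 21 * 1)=-67338/ 3689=-18.25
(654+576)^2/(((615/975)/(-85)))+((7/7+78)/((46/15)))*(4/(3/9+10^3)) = -14071891560390/69023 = -203872499.90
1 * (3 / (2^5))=3 / 32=0.09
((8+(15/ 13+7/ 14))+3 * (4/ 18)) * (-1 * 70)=-28175/ 39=-722.44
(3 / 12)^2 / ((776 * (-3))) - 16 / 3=-66219 / 12416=-5.33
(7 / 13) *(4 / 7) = 0.31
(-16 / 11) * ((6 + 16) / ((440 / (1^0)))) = -4 / 55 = -0.07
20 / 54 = 10 / 27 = 0.37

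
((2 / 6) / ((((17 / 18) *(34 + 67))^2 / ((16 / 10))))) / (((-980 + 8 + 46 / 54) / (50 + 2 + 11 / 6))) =-73872 / 22735835785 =-0.00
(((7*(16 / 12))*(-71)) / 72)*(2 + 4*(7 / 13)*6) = -48209 / 351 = -137.35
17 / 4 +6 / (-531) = 3001 / 708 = 4.24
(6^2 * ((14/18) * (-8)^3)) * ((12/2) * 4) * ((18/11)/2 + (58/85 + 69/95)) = -2722234368/3553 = -766179.11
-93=-93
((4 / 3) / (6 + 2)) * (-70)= -35 / 3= -11.67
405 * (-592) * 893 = -214105680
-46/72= -23/36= -0.64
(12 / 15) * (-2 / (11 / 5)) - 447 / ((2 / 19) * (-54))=30853 / 396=77.91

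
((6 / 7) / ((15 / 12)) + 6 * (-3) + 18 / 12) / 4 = -1107 / 280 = -3.95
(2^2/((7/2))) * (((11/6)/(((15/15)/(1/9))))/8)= 11/378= 0.03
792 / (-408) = -33 / 17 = -1.94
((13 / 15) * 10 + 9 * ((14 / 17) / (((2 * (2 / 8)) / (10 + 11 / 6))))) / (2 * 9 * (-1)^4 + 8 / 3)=4694 / 527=8.91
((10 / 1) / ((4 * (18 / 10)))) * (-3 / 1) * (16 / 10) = -20 / 3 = -6.67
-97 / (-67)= 97 / 67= 1.45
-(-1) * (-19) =-19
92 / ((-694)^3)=-23 / 83563846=-0.00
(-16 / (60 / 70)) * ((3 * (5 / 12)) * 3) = -70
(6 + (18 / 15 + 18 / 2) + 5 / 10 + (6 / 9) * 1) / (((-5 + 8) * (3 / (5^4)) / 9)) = 65125 / 6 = 10854.17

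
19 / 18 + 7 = 145 / 18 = 8.06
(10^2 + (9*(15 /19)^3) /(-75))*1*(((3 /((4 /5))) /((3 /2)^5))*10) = 274198000 /555579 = 493.54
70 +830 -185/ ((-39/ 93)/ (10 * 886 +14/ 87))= 4421750890/ 1131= 3909594.07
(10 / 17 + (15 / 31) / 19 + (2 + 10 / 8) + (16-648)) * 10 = -125790575 / 20026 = -6281.36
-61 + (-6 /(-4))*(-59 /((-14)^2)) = -24089 /392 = -61.45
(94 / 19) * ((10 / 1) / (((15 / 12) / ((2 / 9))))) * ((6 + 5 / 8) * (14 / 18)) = 69748 / 1539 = 45.32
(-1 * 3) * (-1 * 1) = 3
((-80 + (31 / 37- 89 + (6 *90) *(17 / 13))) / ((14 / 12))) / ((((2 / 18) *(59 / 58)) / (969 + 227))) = 1263799584 / 259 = 4879535.07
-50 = -50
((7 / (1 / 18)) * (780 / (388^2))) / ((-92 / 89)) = -1093365 / 1731256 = -0.63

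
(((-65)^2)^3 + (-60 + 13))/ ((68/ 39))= 43254951949.15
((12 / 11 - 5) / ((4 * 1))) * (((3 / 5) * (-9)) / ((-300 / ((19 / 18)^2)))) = -15523 / 792000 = -0.02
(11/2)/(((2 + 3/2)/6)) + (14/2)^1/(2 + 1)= 247/21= 11.76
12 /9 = 4 /3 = 1.33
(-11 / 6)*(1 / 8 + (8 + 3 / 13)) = -9559 / 624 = -15.32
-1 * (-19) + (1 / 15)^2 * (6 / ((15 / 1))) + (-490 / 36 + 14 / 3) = 7543 / 750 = 10.06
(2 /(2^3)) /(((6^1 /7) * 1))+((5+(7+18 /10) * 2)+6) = 3467 /120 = 28.89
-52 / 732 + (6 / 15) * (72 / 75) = 7159 / 22875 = 0.31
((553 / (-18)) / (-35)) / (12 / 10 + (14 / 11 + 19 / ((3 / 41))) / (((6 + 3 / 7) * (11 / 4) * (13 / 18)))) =124267 / 3063180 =0.04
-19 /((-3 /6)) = 38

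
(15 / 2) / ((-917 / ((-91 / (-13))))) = -15 / 262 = -0.06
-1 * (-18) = 18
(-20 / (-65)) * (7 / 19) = 28 / 247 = 0.11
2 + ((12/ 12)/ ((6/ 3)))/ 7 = 29/ 14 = 2.07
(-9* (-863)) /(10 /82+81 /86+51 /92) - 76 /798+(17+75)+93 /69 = 620293384175 /126767697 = 4893.15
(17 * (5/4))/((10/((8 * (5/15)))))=17/3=5.67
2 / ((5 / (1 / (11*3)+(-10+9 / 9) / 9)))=-64 / 165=-0.39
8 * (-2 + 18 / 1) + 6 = 134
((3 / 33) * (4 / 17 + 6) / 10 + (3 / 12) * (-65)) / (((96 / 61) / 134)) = -247520981 / 179520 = -1378.79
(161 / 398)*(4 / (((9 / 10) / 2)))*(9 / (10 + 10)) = 322 / 199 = 1.62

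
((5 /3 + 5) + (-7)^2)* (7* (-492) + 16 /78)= -22429436 /117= -191704.58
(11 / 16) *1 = 0.69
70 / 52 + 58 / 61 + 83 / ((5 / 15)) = 398557 / 1586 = 251.30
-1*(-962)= 962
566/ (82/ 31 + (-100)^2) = 8773/ 155041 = 0.06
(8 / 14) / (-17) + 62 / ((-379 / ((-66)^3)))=47030.97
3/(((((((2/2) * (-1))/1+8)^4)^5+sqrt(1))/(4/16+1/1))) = 15/319169065190448008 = 0.00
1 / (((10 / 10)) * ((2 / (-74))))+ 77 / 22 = -67 / 2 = -33.50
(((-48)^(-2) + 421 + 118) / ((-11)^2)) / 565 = 1241857 / 157512960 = 0.01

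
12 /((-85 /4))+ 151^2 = 1938037 /85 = 22800.44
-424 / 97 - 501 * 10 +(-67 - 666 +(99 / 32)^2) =-569924183 / 99328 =-5737.80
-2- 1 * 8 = -10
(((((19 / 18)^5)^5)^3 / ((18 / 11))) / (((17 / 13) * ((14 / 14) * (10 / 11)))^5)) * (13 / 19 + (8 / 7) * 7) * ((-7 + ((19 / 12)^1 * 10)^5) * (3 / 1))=2376003081289053591986975430000317805257937346457241184967128735869024410662286148523092608836249917977291376080837809 / 6173034908173498103992522182427113410521957561959473717039265540110465264183532621581072206326179781672960000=384900315.10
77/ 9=8.56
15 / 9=1.67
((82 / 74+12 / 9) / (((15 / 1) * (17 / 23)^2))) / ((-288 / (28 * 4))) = -1003513 / 8661330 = -0.12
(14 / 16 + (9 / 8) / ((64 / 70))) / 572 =0.00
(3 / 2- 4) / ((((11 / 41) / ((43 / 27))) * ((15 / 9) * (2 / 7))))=-12341 / 396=-31.16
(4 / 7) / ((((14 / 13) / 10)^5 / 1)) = 4641162500 / 117649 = 39449.23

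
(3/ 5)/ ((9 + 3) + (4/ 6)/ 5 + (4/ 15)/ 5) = 45/ 914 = 0.05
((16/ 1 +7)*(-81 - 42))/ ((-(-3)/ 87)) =-82041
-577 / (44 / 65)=-37505 / 44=-852.39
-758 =-758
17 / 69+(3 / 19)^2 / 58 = 356567 / 1444722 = 0.25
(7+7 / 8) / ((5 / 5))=63 / 8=7.88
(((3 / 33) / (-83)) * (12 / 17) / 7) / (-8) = 0.00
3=3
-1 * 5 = -5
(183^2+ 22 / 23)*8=6162152 / 23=267919.65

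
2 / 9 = 0.22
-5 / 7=-0.71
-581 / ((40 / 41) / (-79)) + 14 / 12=5645717 / 120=47047.64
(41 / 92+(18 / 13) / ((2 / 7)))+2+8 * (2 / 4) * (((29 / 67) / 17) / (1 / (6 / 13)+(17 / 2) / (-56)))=6771404559 / 922239188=7.34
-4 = -4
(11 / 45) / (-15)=-11 / 675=-0.02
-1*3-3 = -6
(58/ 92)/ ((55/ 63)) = 1827/ 2530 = 0.72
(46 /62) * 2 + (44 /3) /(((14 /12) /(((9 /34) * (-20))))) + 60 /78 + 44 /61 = -185996080 /2925377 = -63.58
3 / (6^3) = 1 / 72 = 0.01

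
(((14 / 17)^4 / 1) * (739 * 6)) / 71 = 28.72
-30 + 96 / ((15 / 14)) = 298 / 5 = 59.60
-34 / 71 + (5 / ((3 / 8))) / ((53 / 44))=119554 / 11289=10.59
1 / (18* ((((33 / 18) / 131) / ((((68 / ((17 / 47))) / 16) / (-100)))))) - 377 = -4982557 / 13200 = -377.47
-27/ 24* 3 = -27/ 8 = -3.38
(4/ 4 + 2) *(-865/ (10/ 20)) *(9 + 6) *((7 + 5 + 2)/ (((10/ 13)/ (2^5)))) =-45339840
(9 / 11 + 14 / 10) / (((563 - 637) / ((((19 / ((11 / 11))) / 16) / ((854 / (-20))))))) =19 / 22792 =0.00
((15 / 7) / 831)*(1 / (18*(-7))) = -5 / 244314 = -0.00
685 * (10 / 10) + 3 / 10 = 6853 / 10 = 685.30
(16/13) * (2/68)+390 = 86198/221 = 390.04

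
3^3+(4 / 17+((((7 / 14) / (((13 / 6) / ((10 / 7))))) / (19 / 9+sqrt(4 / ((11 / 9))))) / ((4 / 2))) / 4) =35656183 / 1305668 - 729 *sqrt(11) / 38402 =27.25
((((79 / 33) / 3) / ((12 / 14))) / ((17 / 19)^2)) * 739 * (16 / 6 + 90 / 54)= 1917874231 / 514998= 3724.04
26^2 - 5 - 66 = 605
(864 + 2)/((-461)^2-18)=866/212503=0.00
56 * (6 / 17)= 336 / 17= 19.76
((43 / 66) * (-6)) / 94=-43 / 1034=-0.04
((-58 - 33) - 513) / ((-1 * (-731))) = -604 / 731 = -0.83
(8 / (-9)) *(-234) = 208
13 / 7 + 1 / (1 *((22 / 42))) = 290 / 77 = 3.77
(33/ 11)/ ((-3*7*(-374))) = 1/ 2618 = 0.00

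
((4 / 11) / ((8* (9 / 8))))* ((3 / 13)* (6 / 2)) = 4 / 143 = 0.03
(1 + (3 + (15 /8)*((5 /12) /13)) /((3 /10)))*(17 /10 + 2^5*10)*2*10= 22483613 /312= 72062.86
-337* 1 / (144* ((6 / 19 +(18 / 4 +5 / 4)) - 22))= 6403 / 43596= 0.15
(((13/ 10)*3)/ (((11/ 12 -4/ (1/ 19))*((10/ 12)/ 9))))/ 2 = -6318/ 22525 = -0.28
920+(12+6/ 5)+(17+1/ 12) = 950.28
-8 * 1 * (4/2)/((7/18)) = -288/7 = -41.14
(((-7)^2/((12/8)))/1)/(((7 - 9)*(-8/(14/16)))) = 343/192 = 1.79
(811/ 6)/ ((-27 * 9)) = -811/ 1458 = -0.56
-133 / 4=-33.25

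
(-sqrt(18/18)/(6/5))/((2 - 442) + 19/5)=25/13086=0.00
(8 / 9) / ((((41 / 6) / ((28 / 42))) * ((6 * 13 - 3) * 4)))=8 / 27675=0.00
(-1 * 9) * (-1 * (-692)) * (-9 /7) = 56052 /7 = 8007.43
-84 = -84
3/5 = 0.60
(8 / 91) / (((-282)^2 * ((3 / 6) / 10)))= 40 / 1809171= 0.00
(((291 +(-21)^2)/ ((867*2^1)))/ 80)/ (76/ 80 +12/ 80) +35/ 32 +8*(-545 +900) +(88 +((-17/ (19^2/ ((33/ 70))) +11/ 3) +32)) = 11432048585833/ 3855999840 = 2964.74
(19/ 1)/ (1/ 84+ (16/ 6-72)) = -532/ 1941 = -0.27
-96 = -96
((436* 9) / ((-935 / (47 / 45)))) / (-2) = 10246 / 4675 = 2.19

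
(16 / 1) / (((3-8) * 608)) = -1 / 190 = -0.01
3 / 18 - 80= -479 / 6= -79.83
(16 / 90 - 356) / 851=-16012 / 38295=-0.42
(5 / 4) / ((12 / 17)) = 85 / 48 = 1.77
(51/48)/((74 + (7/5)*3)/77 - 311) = -6545/1909504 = -0.00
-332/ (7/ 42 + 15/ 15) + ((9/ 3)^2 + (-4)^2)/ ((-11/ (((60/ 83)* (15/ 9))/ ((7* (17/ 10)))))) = -30942832/ 108647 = -284.80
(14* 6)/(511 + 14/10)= 10/61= 0.16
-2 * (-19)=38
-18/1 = -18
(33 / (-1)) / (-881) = 33 / 881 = 0.04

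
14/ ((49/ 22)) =44/ 7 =6.29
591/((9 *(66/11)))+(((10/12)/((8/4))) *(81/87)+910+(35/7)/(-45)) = 320585/348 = 921.22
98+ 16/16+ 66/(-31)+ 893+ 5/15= 92089/93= 990.20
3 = 3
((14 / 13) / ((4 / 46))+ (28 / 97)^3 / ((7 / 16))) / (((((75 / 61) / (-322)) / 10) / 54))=-104364527562792 / 59323745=-1759237.01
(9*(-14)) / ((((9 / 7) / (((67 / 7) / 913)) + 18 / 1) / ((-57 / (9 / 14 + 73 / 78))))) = 4865406 / 150419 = 32.35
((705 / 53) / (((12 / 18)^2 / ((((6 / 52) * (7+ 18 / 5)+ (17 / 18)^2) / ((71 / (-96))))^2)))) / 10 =746013647224 / 30477759975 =24.48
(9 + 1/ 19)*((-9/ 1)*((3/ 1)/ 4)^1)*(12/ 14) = -6966/ 133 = -52.38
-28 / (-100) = 7 / 25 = 0.28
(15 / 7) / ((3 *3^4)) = 5 / 567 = 0.01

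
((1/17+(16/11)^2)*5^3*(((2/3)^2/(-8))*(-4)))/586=62125/602701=0.10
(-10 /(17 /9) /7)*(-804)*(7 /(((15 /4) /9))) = 173664 /17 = 10215.53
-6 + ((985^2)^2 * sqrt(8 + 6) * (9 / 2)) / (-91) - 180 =-8472028955625 * sqrt(14) / 182 - 186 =-174172690970.49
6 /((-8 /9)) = -27 /4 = -6.75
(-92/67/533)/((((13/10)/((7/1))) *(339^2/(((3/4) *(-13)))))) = 1610/1367981277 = 0.00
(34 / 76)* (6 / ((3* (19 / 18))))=306 / 361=0.85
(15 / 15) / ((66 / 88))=1.33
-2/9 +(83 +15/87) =21650/261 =82.95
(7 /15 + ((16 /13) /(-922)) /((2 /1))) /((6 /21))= 293237 /179790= 1.63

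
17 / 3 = 5.67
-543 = -543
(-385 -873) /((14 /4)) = -2516 /7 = -359.43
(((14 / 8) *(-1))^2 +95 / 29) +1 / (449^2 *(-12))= 1778725507 / 280628592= 6.34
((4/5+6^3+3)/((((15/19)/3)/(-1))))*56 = -1169336/25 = -46773.44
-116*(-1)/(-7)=-116/7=-16.57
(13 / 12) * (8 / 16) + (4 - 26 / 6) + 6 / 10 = 97 / 120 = 0.81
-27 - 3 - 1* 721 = -751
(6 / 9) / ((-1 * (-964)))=1 / 1446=0.00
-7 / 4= -1.75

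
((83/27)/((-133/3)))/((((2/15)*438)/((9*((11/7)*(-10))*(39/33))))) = 26975/135926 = 0.20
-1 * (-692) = 692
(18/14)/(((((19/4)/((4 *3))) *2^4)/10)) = 270/133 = 2.03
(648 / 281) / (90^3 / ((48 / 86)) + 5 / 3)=486 / 275266195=0.00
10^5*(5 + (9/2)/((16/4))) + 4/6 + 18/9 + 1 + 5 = 1837526/3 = 612508.67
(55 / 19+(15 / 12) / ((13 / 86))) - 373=-178747 / 494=-361.84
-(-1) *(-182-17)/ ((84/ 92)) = -4577/ 21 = -217.95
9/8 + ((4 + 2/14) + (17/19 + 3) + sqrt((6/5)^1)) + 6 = sqrt(30)/5 + 16133/1064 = 16.26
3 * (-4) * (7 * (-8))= 672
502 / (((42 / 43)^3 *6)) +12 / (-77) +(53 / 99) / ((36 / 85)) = 222228233 / 2444904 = 90.89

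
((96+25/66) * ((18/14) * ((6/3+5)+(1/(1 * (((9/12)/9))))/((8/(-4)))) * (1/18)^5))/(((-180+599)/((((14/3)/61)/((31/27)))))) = 6361/609953880096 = 0.00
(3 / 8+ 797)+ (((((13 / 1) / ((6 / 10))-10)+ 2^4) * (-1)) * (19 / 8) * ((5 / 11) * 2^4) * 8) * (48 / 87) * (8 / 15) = -7523459 / 22968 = -327.56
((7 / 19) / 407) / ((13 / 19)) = 0.00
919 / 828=1.11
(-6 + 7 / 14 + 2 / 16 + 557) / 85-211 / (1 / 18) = -3791.51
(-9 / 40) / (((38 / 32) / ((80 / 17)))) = -0.89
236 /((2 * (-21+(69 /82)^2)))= -793432 /136443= -5.82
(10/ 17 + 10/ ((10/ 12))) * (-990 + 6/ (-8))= -424041/ 34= -12471.79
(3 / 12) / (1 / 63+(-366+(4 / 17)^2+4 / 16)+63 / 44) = -0.00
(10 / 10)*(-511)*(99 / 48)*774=-6525981 / 8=-815747.62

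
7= 7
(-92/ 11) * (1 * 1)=-92/ 11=-8.36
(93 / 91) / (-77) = -93 / 7007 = -0.01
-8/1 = -8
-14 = -14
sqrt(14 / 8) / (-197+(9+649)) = sqrt(7) / 922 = 0.00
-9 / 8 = -1.12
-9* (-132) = 1188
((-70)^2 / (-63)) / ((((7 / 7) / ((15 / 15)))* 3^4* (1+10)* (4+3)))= -100 / 8019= -0.01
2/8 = 1/4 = 0.25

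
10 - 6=4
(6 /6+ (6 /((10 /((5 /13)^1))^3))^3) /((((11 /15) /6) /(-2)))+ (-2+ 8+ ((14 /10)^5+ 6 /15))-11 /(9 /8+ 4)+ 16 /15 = -4064090227862241497 /717394382583450000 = -5.67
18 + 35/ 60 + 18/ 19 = 4453/ 228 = 19.53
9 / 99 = 1 / 11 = 0.09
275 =275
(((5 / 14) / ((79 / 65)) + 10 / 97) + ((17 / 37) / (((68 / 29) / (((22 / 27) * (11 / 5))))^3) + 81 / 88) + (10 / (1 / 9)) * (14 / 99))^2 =782939097836816107908428379010630729 / 3855678633067470081489380090250000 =203.06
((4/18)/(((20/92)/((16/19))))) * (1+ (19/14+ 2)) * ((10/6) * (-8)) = -179584/3591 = -50.01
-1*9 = -9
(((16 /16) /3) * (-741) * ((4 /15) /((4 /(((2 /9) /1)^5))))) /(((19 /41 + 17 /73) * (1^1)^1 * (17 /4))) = -23656672 /7844954895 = -0.00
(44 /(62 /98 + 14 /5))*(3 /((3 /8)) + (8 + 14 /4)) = 210210 /841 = 249.95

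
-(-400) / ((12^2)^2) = 25 / 1296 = 0.02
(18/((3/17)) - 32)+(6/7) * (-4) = 66.57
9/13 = 0.69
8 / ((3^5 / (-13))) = -104 / 243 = -0.43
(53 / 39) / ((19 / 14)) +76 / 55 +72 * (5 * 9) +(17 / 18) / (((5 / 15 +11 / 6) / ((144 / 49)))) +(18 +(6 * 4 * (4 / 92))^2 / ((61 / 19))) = 210206859296116 / 64441031655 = 3262.00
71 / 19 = 3.74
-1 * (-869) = 869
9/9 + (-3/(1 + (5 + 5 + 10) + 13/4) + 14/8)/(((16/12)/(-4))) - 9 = -4997/388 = -12.88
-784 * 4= -3136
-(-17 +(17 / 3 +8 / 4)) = 28 / 3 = 9.33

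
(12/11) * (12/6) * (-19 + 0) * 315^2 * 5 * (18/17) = -4072194000/187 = -21776438.50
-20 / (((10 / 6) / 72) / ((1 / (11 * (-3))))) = 288 / 11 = 26.18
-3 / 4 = -0.75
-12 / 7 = -1.71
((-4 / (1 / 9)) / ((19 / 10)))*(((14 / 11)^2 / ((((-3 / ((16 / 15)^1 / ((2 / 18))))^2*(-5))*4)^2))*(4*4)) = -924844032 / 7184375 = -128.73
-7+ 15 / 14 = -83 / 14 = -5.93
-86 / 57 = -1.51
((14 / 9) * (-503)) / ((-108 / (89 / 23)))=313369 / 11178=28.03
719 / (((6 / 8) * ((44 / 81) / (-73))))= -1417149 / 11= -128831.73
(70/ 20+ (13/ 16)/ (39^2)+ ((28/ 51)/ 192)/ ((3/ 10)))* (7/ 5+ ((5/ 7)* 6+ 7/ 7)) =335113/ 14280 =23.47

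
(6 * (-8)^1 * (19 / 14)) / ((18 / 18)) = -456 / 7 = -65.14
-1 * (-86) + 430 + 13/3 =1561/3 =520.33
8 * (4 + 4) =64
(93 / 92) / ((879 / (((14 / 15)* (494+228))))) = 78337 / 101085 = 0.77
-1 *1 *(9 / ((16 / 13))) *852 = -24921 / 4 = -6230.25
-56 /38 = -28 /19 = -1.47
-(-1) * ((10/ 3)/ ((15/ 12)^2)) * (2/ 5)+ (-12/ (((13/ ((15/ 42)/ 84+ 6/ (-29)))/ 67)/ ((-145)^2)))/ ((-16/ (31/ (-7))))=72934.50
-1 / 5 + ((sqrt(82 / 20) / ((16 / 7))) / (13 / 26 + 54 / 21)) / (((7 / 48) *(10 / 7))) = -1 / 5 + 147 *sqrt(410) / 2150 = 1.18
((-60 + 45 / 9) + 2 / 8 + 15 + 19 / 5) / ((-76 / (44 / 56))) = 7909 / 21280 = 0.37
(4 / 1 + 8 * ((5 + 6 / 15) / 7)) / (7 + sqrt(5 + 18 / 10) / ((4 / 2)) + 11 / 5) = 32752 / 29029 - 356 * sqrt(170) / 29029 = 0.97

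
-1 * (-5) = 5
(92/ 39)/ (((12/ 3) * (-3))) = -23/ 117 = -0.20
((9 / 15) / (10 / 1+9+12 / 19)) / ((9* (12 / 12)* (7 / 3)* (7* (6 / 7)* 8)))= 19 / 626640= 0.00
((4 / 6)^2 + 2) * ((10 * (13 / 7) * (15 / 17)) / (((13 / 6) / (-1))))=-2200 / 119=-18.49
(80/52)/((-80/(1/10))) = -1/520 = -0.00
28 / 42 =0.67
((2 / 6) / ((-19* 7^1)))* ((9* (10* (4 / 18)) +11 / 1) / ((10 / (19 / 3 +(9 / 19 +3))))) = -17329 / 227430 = -0.08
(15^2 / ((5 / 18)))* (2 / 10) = 162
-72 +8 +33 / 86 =-5471 / 86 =-63.62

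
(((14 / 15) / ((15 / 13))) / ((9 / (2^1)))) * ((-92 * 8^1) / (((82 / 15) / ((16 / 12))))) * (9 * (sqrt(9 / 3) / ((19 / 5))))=-535808 * sqrt(3) / 7011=-132.37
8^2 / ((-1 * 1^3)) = -64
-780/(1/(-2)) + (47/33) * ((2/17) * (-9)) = 291438/187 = 1558.49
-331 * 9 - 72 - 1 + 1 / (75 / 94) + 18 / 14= -1600967 / 525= -3049.46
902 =902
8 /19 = 0.42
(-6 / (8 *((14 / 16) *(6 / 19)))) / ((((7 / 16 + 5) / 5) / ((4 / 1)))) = -9.98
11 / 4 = 2.75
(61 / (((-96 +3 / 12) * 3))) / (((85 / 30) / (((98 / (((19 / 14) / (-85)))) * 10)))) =33476800 / 7277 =4600.36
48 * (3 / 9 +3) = 160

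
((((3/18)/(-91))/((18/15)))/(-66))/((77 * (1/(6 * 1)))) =5/2774772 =0.00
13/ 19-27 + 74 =906/ 19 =47.68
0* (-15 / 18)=0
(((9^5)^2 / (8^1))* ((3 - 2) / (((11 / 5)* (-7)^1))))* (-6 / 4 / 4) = 52301766015 / 4928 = 10613183.04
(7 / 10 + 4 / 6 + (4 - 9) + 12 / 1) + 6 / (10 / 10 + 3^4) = 8.44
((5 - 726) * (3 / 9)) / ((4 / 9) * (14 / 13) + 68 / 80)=-562380 / 3109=-180.89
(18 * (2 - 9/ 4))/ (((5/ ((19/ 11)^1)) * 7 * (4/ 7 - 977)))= 171/ 751850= 0.00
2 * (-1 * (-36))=72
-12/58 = -6/29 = -0.21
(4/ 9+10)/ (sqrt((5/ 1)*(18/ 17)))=47*sqrt(170)/ 135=4.54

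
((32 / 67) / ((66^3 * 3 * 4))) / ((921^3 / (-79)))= -79 / 5643087282799857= -0.00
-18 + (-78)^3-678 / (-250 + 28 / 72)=-2132230806 / 4493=-474567.28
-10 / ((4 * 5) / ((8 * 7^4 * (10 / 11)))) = -8730.91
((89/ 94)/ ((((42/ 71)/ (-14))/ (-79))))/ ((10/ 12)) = 499201/ 235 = 2124.26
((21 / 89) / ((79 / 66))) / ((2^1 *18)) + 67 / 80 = 474157 / 562480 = 0.84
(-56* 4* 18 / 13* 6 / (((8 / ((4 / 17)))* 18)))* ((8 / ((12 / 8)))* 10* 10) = -358400 / 221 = -1621.72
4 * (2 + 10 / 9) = 12.44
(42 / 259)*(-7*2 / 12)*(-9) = 63 / 37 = 1.70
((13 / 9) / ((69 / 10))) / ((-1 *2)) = -65 / 621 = -0.10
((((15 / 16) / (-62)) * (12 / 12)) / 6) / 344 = -5 / 682496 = -0.00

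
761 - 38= 723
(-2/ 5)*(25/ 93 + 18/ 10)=-1924/ 2325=-0.83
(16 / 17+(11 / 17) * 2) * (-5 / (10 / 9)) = -10.06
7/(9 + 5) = 1/2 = 0.50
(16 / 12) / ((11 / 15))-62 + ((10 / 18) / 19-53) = -212840 / 1881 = -113.15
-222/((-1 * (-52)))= -111/26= -4.27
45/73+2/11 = 641/803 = 0.80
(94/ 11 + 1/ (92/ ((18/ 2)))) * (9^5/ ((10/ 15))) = 1549504809/ 2024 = 765565.62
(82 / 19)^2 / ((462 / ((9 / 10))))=5043 / 138985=0.04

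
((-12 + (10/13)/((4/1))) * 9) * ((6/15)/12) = -921/260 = -3.54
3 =3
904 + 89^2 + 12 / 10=44131 / 5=8826.20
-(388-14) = -374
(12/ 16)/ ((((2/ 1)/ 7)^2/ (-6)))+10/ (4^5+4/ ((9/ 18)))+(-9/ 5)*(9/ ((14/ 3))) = -58.59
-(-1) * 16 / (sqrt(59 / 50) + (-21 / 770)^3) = 574992000 / 2090441979271 + 2834497600000 * sqrt(118) / 2090441979271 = 14.73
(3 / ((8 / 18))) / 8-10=-293 / 32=-9.16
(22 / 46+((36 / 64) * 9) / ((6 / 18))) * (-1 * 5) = -28825 / 368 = -78.33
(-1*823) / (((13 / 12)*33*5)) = -4.60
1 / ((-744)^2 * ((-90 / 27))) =-1 / 1845120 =-0.00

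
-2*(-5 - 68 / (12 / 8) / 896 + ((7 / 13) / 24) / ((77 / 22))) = 10.09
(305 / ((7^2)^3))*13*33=130845 / 117649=1.11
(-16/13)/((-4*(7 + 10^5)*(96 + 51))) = 4/191113377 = 0.00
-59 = -59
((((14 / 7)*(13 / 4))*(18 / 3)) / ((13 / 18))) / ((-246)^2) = 3 / 3362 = 0.00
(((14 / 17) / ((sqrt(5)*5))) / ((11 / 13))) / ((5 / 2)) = 364*sqrt(5) / 23375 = 0.03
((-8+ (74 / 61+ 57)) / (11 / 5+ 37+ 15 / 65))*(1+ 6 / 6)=398190 / 156343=2.55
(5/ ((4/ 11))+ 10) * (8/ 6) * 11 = 1045/ 3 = 348.33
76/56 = 19/14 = 1.36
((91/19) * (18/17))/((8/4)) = 819/323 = 2.54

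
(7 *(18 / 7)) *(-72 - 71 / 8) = -5823 / 4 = -1455.75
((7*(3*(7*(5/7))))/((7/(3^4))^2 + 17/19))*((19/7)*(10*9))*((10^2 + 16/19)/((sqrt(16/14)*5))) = 8061074235*sqrt(14)/56234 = 536361.95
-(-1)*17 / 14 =17 / 14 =1.21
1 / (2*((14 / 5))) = 5 / 28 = 0.18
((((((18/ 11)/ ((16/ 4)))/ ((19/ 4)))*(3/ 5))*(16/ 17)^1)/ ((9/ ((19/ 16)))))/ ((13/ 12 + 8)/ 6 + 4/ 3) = 432/ 191675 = 0.00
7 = 7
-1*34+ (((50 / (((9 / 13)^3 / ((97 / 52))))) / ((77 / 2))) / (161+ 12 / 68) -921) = -29375250815 / 30760884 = -954.95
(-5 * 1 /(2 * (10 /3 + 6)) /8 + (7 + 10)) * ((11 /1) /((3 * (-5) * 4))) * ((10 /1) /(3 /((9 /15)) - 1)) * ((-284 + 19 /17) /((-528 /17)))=-1740629 /24576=-70.83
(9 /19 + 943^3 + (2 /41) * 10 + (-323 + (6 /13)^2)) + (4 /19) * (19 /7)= 772782207119567 /921557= 838561485.75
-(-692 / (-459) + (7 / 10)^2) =-91691 / 45900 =-2.00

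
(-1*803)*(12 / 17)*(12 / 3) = -38544 / 17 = -2267.29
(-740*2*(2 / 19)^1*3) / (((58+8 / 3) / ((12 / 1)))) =-159840 / 1729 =-92.45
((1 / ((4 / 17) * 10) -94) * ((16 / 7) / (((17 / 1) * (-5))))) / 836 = 197 / 65450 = 0.00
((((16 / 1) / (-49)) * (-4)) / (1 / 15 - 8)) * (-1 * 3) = 2880 / 5831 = 0.49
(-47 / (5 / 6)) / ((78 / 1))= -47 / 65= -0.72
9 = 9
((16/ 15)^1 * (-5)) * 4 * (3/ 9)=-64/ 9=-7.11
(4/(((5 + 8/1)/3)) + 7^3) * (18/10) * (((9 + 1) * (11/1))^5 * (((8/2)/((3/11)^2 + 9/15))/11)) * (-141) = -9854219484450000/13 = -758016883419230.77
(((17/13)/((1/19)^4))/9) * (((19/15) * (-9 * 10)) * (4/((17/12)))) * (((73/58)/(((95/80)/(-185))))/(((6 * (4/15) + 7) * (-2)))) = -1126390467200/16211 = -69483095.87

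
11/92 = 0.12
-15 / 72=-5 / 24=-0.21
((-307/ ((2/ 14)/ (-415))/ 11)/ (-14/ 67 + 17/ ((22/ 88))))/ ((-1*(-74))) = 59752945/ 3697188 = 16.16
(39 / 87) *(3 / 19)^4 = 1053 / 3779309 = 0.00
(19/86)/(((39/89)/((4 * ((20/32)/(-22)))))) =-8455/147576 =-0.06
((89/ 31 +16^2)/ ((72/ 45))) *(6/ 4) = 120375/ 496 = 242.69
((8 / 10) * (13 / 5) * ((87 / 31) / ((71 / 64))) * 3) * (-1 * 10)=-1737216 / 11005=-157.86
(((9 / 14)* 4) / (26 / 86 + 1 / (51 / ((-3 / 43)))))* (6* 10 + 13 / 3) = 549.67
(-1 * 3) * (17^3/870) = -16.94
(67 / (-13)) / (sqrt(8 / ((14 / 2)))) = -4.82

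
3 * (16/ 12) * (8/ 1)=32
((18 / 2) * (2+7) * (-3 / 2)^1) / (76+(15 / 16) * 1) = -1944 / 1231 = -1.58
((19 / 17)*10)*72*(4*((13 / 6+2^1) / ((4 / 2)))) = 114000 / 17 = 6705.88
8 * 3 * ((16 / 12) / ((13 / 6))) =192 / 13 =14.77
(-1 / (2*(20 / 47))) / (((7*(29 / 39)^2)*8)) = -0.04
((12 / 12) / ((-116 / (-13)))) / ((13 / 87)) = 0.75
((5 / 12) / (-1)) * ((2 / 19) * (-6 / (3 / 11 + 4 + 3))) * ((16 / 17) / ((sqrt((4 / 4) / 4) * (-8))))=-11 / 1292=-0.01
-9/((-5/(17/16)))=153/80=1.91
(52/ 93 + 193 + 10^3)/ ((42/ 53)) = 1506.16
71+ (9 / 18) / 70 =9941 / 140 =71.01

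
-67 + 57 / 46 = -3025 / 46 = -65.76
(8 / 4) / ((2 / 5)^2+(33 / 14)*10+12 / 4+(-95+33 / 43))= -0.03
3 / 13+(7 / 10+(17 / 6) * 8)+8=12323 / 390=31.60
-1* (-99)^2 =-9801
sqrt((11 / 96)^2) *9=1.03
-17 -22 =-39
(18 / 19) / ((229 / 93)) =1674 / 4351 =0.38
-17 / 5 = -3.40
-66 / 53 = -1.25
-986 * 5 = -4930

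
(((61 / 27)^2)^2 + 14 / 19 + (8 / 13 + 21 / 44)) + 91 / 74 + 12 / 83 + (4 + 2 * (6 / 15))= 3020392948316327 / 88685885599740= 34.06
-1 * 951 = -951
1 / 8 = 0.12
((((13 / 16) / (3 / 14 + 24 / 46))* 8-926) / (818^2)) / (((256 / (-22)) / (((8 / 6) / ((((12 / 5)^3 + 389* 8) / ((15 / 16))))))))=1494411875 / 31724840600813568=0.00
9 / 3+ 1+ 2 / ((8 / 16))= 8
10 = 10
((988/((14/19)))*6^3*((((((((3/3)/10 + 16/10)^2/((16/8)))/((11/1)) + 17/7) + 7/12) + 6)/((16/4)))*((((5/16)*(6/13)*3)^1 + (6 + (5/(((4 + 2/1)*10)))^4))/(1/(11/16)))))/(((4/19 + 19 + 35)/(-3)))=-102535094912269/632832000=-162025.77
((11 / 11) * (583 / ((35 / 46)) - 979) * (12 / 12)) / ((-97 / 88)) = 655336 / 3395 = 193.03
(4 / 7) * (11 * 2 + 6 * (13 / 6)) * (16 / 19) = 320 / 19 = 16.84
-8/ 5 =-1.60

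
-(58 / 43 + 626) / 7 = -26976 / 301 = -89.62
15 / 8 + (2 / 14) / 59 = 6203 / 3304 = 1.88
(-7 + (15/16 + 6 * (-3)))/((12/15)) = -1925/64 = -30.08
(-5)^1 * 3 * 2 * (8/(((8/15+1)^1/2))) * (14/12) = -8400/23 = -365.22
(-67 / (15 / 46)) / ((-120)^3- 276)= 1541 / 12962070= 0.00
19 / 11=1.73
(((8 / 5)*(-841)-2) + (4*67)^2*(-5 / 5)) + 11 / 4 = -1463377 / 20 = -73168.85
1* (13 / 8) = 13 / 8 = 1.62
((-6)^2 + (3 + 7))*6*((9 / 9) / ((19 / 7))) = 1932 / 19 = 101.68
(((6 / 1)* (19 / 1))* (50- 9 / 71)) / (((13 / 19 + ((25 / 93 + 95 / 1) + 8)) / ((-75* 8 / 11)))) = -2983.28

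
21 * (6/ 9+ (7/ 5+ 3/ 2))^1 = 749/ 10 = 74.90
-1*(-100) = 100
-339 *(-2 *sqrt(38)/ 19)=678 *sqrt(38)/ 19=219.97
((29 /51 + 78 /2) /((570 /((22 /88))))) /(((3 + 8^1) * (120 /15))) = 1009 /5116320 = 0.00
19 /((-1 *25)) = -19 /25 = -0.76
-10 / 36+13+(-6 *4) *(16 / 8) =-635 / 18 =-35.28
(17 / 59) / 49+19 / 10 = 55099 / 28910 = 1.91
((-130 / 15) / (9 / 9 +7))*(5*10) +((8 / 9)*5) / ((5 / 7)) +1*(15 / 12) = -1681 / 36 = -46.69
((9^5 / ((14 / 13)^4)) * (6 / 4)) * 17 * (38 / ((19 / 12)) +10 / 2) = 2494331265231 / 76832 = 32464744.71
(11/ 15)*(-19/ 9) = -209/ 135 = -1.55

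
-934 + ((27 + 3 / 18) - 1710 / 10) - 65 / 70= -22654 / 21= -1078.76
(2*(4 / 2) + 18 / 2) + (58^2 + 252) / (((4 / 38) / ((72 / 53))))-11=2473450 / 53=46668.87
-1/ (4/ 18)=-9/ 2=-4.50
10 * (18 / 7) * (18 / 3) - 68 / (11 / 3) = 10452 / 77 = 135.74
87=87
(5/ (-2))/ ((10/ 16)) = -4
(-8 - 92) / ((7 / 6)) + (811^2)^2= 3028178396287 / 7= 432596913755.29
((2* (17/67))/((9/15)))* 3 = 170/67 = 2.54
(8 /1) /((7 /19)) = 152 /7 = 21.71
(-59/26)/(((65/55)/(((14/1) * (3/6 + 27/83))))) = -622391/28054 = -22.19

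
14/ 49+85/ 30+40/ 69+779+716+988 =800717/ 322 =2486.70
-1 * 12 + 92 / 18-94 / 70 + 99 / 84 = -8887 / 1260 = -7.05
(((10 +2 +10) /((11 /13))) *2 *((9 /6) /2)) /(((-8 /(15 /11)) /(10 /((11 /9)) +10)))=-14625 /121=-120.87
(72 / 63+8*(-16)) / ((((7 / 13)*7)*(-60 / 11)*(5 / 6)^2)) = 380952 / 42875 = 8.89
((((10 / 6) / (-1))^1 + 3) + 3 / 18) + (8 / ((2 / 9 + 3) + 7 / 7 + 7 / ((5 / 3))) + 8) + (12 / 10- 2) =36573 / 3790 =9.65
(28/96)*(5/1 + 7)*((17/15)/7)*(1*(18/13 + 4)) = 119/39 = 3.05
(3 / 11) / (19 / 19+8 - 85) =-3 / 836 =-0.00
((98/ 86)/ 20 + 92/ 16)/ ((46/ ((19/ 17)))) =47443/ 336260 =0.14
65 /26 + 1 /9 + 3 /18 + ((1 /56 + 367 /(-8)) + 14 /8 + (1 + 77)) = 9241 /252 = 36.67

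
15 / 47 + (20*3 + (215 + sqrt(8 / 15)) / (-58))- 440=-1045115 / 2726- sqrt(30) / 435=-383.40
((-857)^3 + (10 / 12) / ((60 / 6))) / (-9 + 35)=-581005655 / 24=-24208568.96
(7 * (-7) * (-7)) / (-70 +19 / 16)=-5488 / 1101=-4.98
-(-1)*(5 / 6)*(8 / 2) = 10 / 3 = 3.33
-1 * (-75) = 75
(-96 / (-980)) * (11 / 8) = 33 / 245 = 0.13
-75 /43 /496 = -75 /21328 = -0.00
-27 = -27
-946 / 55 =-17.20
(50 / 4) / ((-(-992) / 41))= 1025 / 1984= 0.52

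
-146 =-146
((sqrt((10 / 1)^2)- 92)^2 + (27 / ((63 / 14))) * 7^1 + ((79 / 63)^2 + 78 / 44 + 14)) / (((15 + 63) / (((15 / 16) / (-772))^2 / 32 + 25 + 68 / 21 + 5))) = 2018494932889333430377 / 698300288482148352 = 2890.58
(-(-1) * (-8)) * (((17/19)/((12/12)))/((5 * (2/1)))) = -68/95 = -0.72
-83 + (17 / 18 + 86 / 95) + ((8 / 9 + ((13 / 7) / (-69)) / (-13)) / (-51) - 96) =-177.17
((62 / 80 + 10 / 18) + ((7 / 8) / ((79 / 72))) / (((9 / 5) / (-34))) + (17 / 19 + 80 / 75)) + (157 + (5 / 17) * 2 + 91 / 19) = 1383488251 / 9186120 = 150.61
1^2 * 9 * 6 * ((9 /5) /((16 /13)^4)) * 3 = 127.08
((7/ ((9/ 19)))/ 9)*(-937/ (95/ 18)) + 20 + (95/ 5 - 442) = -31253/ 45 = -694.51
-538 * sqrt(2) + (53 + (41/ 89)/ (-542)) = 2556573/ 48238-538 * sqrt(2) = -707.85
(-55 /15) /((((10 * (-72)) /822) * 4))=1507 /1440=1.05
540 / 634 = 270 / 317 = 0.85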